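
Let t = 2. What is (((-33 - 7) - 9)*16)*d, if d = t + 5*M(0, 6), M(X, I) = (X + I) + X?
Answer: -25088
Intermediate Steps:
M(X, I) = I + 2*X (M(X, I) = (I + X) + X = I + 2*X)
d = 32 (d = 2 + 5*(6 + 2*0) = 2 + 5*(6 + 0) = 2 + 5*6 = 2 + 30 = 32)
(((-33 - 7) - 9)*16)*d = (((-33 - 7) - 9)*16)*32 = ((-40 - 9)*16)*32 = -49*16*32 = -784*32 = -25088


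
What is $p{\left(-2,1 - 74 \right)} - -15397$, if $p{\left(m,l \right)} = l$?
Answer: $15324$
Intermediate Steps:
$p{\left(-2,1 - 74 \right)} - -15397 = \left(1 - 74\right) - -15397 = -73 + 15397 = 15324$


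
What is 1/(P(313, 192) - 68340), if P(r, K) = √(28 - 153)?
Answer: -13668/934071145 - I*√5/934071145 ≈ -1.4633e-5 - 2.3939e-9*I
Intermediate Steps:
P(r, K) = 5*I*√5 (P(r, K) = √(-125) = 5*I*√5)
1/(P(313, 192) - 68340) = 1/(5*I*√5 - 68340) = 1/(-68340 + 5*I*√5)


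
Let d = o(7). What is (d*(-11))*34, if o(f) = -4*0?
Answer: 0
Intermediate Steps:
o(f) = 0
d = 0
(d*(-11))*34 = (0*(-11))*34 = 0*34 = 0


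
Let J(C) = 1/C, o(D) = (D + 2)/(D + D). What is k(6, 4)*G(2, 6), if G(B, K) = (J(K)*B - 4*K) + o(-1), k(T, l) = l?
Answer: -290/3 ≈ -96.667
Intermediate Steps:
o(D) = (2 + D)/(2*D) (o(D) = (2 + D)/((2*D)) = (2 + D)*(1/(2*D)) = (2 + D)/(2*D))
G(B, K) = -½ - 4*K + B/K (G(B, K) = (B/K - 4*K) + (½)*(2 - 1)/(-1) = (B/K - 4*K) + (½)*(-1)*1 = (-4*K + B/K) - ½ = -½ - 4*K + B/K)
k(6, 4)*G(2, 6) = 4*(-½ - 4*6 + 2/6) = 4*(-½ - 24 + 2*(⅙)) = 4*(-½ - 24 + ⅓) = 4*(-145/6) = -290/3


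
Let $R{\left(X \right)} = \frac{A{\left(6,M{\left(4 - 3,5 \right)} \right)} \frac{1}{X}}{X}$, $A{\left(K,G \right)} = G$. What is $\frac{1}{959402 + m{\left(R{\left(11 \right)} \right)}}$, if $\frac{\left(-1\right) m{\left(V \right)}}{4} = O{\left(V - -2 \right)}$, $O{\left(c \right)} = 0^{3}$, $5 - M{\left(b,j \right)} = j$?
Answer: $\frac{1}{959402} \approx 1.0423 \cdot 10^{-6}$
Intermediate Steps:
$M{\left(b,j \right)} = 5 - j$
$O{\left(c \right)} = 0$
$R{\left(X \right)} = 0$ ($R{\left(X \right)} = \frac{\left(5 - 5\right) \frac{1}{X}}{X} = \frac{0 \frac{1}{X}}{X} = \frac{0}{X} = 0$)
$m{\left(V \right)} = 0$ ($m{\left(V \right)} = \left(-4\right) 0 = 0$)
$\frac{1}{959402 + m{\left(R{\left(11 \right)} \right)}} = \frac{1}{959402 + 0} = \frac{1}{959402}$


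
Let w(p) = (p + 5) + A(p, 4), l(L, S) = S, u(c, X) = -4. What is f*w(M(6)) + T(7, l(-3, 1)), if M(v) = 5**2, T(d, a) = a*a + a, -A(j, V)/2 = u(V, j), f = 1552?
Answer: 58978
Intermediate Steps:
A(j, V) = 8 (A(j, V) = -2*(-4) = 8)
T(d, a) = a + a**2 (T(d, a) = a**2 + a = a + a**2)
M(v) = 25
w(p) = 13 + p (w(p) = (p + 5) + 8 = (5 + p) + 8 = 13 + p)
f*w(M(6)) + T(7, l(-3, 1)) = 1552*(13 + 25) + 1*(1 + 1) = 1552*38 + 1*2 = 58976 + 2 = 58978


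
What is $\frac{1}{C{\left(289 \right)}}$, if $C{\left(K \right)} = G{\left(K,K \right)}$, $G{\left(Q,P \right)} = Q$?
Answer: $\frac{1}{289} \approx 0.0034602$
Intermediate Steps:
$C{\left(K \right)} = K$
$\frac{1}{C{\left(289 \right)}} = \frac{1}{289}$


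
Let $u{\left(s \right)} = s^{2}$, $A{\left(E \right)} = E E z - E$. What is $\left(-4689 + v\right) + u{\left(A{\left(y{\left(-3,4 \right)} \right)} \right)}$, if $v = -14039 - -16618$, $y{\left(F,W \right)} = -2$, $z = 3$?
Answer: $-1914$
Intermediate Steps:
$v = 2579$ ($v = -14039 + 16618 = 2579$)
$A{\left(E \right)} = - E + 3 E^{2}$ ($A{\left(E \right)} = E E 3 - E = E^{2} \cdot 3 - E = 3 E^{2} - E = - E + 3 E^{2}$)
$\left(-4689 + v\right) + u{\left(A{\left(y{\left(-3,4 \right)} \right)} \right)} = \left(-4689 + 2579\right) + \left(- 2 \left(-1 + 3 \left(-2\right)\right)\right)^{2} = -2110 + \left(- 2 \left(-1 - 6\right)\right)^{2} = -2110 + \left(\left(-2\right) \left(-7\right)\right)^{2} = -2110 + 14^{2} = -2110 + 196 = -1914$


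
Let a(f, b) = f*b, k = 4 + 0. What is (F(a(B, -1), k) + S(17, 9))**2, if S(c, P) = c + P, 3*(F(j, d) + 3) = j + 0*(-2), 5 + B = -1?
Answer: 625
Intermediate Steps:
k = 4
B = -6 (B = -5 - 1 = -6)
a(f, b) = b*f
F(j, d) = -3 + j/3 (F(j, d) = -3 + (j + 0*(-2))/3 = -3 + (j + 0)/3 = -3 + j/3)
S(c, P) = P + c
(F(a(B, -1), k) + S(17, 9))**2 = ((-3 + (-1*(-6))/3) + (9 + 17))**2 = ((-3 + (1/3)*6) + 26)**2 = ((-3 + 2) + 26)**2 = (-1 + 26)**2 = 25**2 = 625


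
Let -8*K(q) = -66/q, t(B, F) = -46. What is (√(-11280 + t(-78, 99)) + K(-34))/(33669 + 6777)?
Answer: -11/1833552 + I*√11326/40446 ≈ -5.9993e-6 + 0.0026313*I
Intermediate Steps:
K(q) = 33/(4*q) (K(q) = -(-33)/(4*q) = 33/(4*q))
(√(-11280 + t(-78, 99)) + K(-34))/(33669 + 6777) = (√(-11280 - 46) + (33/4)/(-34))/(33669 + 6777) = (√(-11326) + (33/4)*(-1/34))/40446 = (I*√11326 - 33/136)*(1/40446) = (-33/136 + I*√11326)*(1/40446) = -11/1833552 + I*√11326/40446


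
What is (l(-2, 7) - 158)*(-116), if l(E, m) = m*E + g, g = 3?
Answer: 19604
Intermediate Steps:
l(E, m) = 3 + E*m (l(E, m) = m*E + 3 = E*m + 3 = 3 + E*m)
(l(-2, 7) - 158)*(-116) = ((3 - 2*7) - 158)*(-116) = ((3 - 14) - 158)*(-116) = (-11 - 158)*(-116) = -169*(-116) = 19604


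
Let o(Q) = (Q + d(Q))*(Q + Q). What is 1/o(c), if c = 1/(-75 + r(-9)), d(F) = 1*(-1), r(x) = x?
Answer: 3528/85 ≈ 41.506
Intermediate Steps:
d(F) = -1
c = -1/84 (c = 1/(-75 - 9) = 1/(-84) = -1/84 ≈ -0.011905)
o(Q) = 2*Q*(-1 + Q) (o(Q) = (Q - 1)*(Q + Q) = (-1 + Q)*(2*Q) = 2*Q*(-1 + Q))
1/o(c) = 1/(2*(-1/84)*(-1 - 1/84)) = 1/(2*(-1/84)*(-85/84)) = 1/(85/3528) = 3528/85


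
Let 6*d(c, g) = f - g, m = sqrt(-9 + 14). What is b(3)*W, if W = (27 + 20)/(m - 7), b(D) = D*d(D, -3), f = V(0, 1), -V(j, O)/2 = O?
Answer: -329/88 - 47*sqrt(5)/88 ≈ -4.9329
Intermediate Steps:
m = sqrt(5) ≈ 2.2361
V(j, O) = -2*O
f = -2 (f = -2*1 = -2)
d(c, g) = -1/3 - g/6 (d(c, g) = (-2 - g)/6 = -1/3 - g/6)
b(D) = D/6 (b(D) = D*(-1/3 - 1/6*(-3)) = D*(-1/3 + 1/2) = D*(1/6) = D/6)
W = 47/(-7 + sqrt(5)) (W = (27 + 20)/(sqrt(5) - 7) = 47/(-7 + sqrt(5)) ≈ -9.8658)
b(3)*W = ((1/6)*3)*(-329/44 - 47*sqrt(5)/44) = (-329/44 - 47*sqrt(5)/44)/2 = -329/88 - 47*sqrt(5)/88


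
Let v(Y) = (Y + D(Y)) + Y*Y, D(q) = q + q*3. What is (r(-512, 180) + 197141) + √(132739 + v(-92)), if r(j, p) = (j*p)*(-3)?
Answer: 473621 + 17*√487 ≈ 4.7400e+5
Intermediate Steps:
r(j, p) = -3*j*p
D(q) = 4*q (D(q) = q + 3*q = 4*q)
v(Y) = Y² + 5*Y (v(Y) = (Y + 4*Y) + Y*Y = 5*Y + Y² = Y² + 5*Y)
(r(-512, 180) + 197141) + √(132739 + v(-92)) = (-3*(-512)*180 + 197141) + √(132739 - 92*(5 - 92)) = (276480 + 197141) + √(132739 - 92*(-87)) = 473621 + √(132739 + 8004) = 473621 + √140743 = 473621 + 17*√487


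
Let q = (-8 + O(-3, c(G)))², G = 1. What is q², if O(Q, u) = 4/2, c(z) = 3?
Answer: 1296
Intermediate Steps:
O(Q, u) = 2 (O(Q, u) = 4*(½) = 2)
q = 36 (q = (-8 + 2)² = (-6)² = 36)
q² = 36² = 1296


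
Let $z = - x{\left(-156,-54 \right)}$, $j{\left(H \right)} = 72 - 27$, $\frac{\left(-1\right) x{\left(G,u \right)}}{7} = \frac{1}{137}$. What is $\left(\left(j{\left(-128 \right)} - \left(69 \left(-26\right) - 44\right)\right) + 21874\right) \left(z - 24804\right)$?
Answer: $- \frac{80729635737}{137} \approx -5.8927 \cdot 10^{8}$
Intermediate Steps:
$x{\left(G,u \right)} = - \frac{7}{137}$
$j{\left(H \right)} = 45$
$z = \frac{7}{137}$ ($z = \left(-1\right) \left(- \frac{7}{137}\right) = \frac{7}{137} \approx 0.051095$)
$\left(\left(j{\left(-128 \right)} - \left(69 \left(-26\right) - 44\right)\right) + 21874\right) \left(z - 24804\right) = \left(\left(45 - \left(69 \left(-26\right) - 44\right)\right) + 21874\right) \left(\frac{7}{137} - 24804\right) = \left(\left(45 - \left(-1794 - 44\right)\right) + 21874\right) \left(- \frac{3398141}{137}\right) = \left(\left(45 - -1838\right) + 21874\right) \left(- \frac{3398141}{137}\right) = \left(\left(45 + 1838\right) + 21874\right) \left(- \frac{3398141}{137}\right) = \left(1883 + 21874\right) \left(- \frac{3398141}{137}\right) = 23757 \left(- \frac{3398141}{137}\right) = - \frac{80729635737}{137}$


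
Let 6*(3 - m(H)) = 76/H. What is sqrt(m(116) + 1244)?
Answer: sqrt(37750866)/174 ≈ 35.311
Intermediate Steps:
m(H) = 3 - 38/(3*H)
sqrt(m(116) + 1244) = sqrt((3 - 38/3/116) + 1244) = sqrt((3 - 38/3*1/116) + 1244) = sqrt((3 - 19/174) + 1244) = sqrt(503/174 + 1244) = sqrt(216959/174) = sqrt(37750866)/174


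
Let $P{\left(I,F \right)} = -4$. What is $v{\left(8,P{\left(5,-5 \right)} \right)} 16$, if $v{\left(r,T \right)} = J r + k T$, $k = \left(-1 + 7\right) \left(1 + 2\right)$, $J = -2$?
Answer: $-1408$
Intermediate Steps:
$k = 18$ ($k = 6 \cdot 3 = 18$)
$v{\left(r,T \right)} = - 2 r + 18 T$
$v{\left(8,P{\left(5,-5 \right)} \right)} 16 = \left(\left(-2\right) 8 + 18 \left(-4\right)\right) 16 = \left(-16 - 72\right) 16 = \left(-88\right) 16 = -1408$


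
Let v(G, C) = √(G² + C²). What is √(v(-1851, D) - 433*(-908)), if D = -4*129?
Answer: √(393164 + 3*√410273) ≈ 628.56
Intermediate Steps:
D = -516
v(G, C) = √(C² + G²)
√(v(-1851, D) - 433*(-908)) = √(√((-516)² + (-1851)²) - 433*(-908)) = √(√(266256 + 3426201) + 393164) = √(√3692457 + 393164) = √(3*√410273 + 393164) = √(393164 + 3*√410273)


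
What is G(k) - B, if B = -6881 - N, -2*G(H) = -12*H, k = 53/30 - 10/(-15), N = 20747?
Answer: 138213/5 ≈ 27643.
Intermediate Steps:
k = 73/30 (k = 53*(1/30) - 10*(-1/15) = 53/30 + 2/3 = 73/30 ≈ 2.4333)
G(H) = 6*H (G(H) = -(-6)*H = 6*H)
B = -27628 (B = -6881 - 1*20747 = -6881 - 20747 = -27628)
G(k) - B = 6*(73/30) - 1*(-27628) = 73/5 + 27628 = 138213/5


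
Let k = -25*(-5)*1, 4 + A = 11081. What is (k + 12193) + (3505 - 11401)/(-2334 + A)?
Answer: 15384054/1249 ≈ 12317.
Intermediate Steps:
A = 11077 (A = -4 + 11081 = 11077)
k = 125 (k = 125*1 = 125)
(k + 12193) + (3505 - 11401)/(-2334 + A) = (125 + 12193) + (3505 - 11401)/(-2334 + 11077) = 12318 - 7896/8743 = 12318 - 7896*1/8743 = 12318 - 1128/1249 = 15384054/1249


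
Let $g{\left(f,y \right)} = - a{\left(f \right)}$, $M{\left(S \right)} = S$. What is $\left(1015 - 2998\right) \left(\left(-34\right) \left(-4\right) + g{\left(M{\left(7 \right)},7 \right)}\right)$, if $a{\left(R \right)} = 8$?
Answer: $-253824$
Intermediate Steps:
$g{\left(f,y \right)} = -8$ ($g{\left(f,y \right)} = \left(-1\right) 8 = -8$)
$\left(1015 - 2998\right) \left(\left(-34\right) \left(-4\right) + g{\left(M{\left(7 \right)},7 \right)}\right) = \left(1015 - 2998\right) \left(\left(-34\right) \left(-4\right) - 8\right) = \left(1015 - 2998\right) \left(136 - 8\right) = \left(-1983\right) 128 = -253824$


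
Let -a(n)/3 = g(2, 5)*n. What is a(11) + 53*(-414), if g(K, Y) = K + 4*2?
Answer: -22272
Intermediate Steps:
g(K, Y) = 8 + K (g(K, Y) = K + 8 = 8 + K)
a(n) = -30*n (a(n) = -3*(8 + 2)*n = -30*n)
a(11) + 53*(-414) = -30*11 + 53*(-414) = -330 - 21942 = -22272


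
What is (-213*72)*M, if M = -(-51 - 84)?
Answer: -2070360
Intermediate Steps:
M = 135 (M = -1*(-135) = 135)
(-213*72)*M = -213*72*135 = -15336*135 = -2070360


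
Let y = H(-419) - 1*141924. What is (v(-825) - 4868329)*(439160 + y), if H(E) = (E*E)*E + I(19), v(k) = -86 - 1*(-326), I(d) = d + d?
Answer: 356649757767865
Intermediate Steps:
I(d) = 2*d
v(k) = 240 (v(k) = -86 + 326 = 240)
H(E) = 38 + E**3 (H(E) = (E*E)*E + 2*19 = E**2*E + 38 = E**3 + 38 = 38 + E**3)
y = -73701945 (y = (38 + (-419)**3) - 1*141924 = (38 - 73560059) - 141924 = -73560021 - 141924 = -73701945)
(v(-825) - 4868329)*(439160 + y) = (240 - 4868329)*(439160 - 73701945) = -4868089*(-73262785) = 356649757767865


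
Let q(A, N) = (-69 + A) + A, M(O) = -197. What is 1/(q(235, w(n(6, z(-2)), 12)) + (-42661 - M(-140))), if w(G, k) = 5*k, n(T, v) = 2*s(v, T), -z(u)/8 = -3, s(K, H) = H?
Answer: -1/42063 ≈ -2.3774e-5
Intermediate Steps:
z(u) = 24 (z(u) = -8*(-3) = 24)
n(T, v) = 2*T
q(A, N) = -69 + 2*A
1/(q(235, w(n(6, z(-2)), 12)) + (-42661 - M(-140))) = 1/((-69 + 2*235) + (-42661 - 1*(-197))) = 1/((-69 + 470) + (-42661 + 197)) = 1/(401 - 42464) = 1/(-42063) = -1/42063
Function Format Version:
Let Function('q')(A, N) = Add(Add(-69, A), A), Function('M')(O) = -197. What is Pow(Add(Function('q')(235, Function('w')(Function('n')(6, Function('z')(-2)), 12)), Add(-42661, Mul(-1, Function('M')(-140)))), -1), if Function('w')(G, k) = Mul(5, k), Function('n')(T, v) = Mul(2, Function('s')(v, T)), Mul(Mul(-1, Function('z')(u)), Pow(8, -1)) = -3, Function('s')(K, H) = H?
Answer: Rational(-1, 42063) ≈ -2.3774e-5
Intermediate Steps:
Function('z')(u) = 24 (Function('z')(u) = Mul(-8, -3) = 24)
Function('n')(T, v) = Mul(2, T)
Function('q')(A, N) = Add(-69, Mul(2, A))
Pow(Add(Function('q')(235, Function('w')(Function('n')(6, Function('z')(-2)), 12)), Add(-42661, Mul(-1, Function('M')(-140)))), -1) = Pow(Add(Add(-69, Mul(2, 235)), Add(-42661, Mul(-1, -197))), -1) = Pow(Add(Add(-69, 470), Add(-42661, 197)), -1) = Pow(Add(401, -42464), -1) = Pow(-42063, -1) = Rational(-1, 42063)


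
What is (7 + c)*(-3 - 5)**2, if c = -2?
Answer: 320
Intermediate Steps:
(7 + c)*(-3 - 5)**2 = (7 - 2)*(-3 - 5)**2 = 5*(-8)**2 = 5*64 = 320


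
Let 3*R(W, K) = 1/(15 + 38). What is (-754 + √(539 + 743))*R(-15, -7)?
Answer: -754/159 + √1282/159 ≈ -4.5170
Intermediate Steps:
R(W, K) = 1/159 (R(W, K) = 1/(3*(15 + 38)) = (⅓)/53 = (⅓)*(1/53) = 1/159)
(-754 + √(539 + 743))*R(-15, -7) = (-754 + √(539 + 743))*(1/159) = (-754 + √1282)*(1/159) = -754/159 + √1282/159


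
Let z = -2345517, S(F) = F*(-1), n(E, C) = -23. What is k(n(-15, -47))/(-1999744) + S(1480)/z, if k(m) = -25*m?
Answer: 1610948845/4690433547648 ≈ 0.00034345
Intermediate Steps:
S(F) = -F
k(n(-15, -47))/(-1999744) + S(1480)/z = -25*(-23)/(-1999744) - 1*1480/(-2345517) = 575*(-1/1999744) - 1480*(-1/2345517) = -575/1999744 + 1480/2345517 = 1610948845/4690433547648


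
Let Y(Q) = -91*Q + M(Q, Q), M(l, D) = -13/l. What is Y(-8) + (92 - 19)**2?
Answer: 48469/8 ≈ 6058.6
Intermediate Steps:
Y(Q) = -91*Q - 13/Q
Y(-8) + (92 - 19)**2 = (-91*(-8) - 13/(-8)) + (92 - 19)**2 = (728 - 13*(-1/8)) + 73**2 = (728 + 13/8) + 5329 = 5837/8 + 5329 = 48469/8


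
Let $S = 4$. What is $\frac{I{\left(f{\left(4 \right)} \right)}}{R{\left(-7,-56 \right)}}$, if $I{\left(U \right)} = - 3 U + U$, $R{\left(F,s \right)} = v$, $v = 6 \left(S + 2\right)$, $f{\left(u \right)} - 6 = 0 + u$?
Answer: $- \frac{5}{9} \approx -0.55556$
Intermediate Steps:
$f{\left(u \right)} = 6 + u$ ($f{\left(u \right)} = 6 + \left(0 + u\right) = 6 + u$)
$v = 36$ ($v = 6 \left(4 + 2\right) = 6 \cdot 6 = 36$)
$R{\left(F,s \right)} = 36$
$I{\left(U \right)} = - 2 U$
$\frac{I{\left(f{\left(4 \right)} \right)}}{R{\left(-7,-56 \right)}} = \frac{\left(-2\right) \left(6 + 4\right)}{36} = \left(-2\right) 10 \cdot \frac{1}{36} = \left(-20\right) \frac{1}{36} = - \frac{5}{9}$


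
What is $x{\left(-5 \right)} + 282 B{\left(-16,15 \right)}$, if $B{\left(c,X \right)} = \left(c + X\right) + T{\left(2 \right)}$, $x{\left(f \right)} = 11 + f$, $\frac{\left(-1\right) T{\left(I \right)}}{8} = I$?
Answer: $-4788$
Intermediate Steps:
$T{\left(I \right)} = - 8 I$
$B{\left(c,X \right)} = -16 + X + c$ ($B{\left(c,X \right)} = \left(c + X\right) - 16 = \left(X + c\right) - 16 = -16 + X + c$)
$x{\left(-5 \right)} + 282 B{\left(-16,15 \right)} = \left(11 - 5\right) + 282 \left(-16 + 15 - 16\right) = 6 + 282 \left(-17\right) = 6 - 4794 = -4788$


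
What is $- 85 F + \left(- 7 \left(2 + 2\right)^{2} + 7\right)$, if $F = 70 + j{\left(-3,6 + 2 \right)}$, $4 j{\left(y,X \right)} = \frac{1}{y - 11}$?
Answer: $- \frac{338995}{56} \approx -6053.5$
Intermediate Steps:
$j{\left(y,X \right)} = \frac{1}{4 \left(-11 + y\right)}$ ($j{\left(y,X \right)} = \frac{1}{4 \left(y - 11\right)} = \frac{1}{4 \left(-11 + y\right)}$)
$F = \frac{3919}{56}$ ($F = 70 + \frac{1}{4 \left(-11 - 3\right)} = 70 + \frac{1}{4 \left(-14\right)} = 70 + \frac{1}{4} \left(- \frac{1}{14}\right) = 70 - \frac{1}{56} = \frac{3919}{56} \approx 69.982$)
$- 85 F + \left(- 7 \left(2 + 2\right)^{2} + 7\right) = \left(-85\right) \frac{3919}{56} + \left(- 7 \left(2 + 2\right)^{2} + 7\right) = - \frac{333115}{56} + \left(- 7 \cdot 4^{2} + 7\right) = - \frac{333115}{56} + \left(\left(-7\right) 16 + 7\right) = - \frac{333115}{56} + \left(-112 + 7\right) = - \frac{333115}{56} - 105 = - \frac{338995}{56}$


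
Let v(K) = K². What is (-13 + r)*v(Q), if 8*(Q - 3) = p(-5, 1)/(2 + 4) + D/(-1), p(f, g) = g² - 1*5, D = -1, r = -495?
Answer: -676783/144 ≈ -4699.9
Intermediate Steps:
p(f, g) = -5 + g² (p(f, g) = g² - 5 = -5 + g²)
Q = 73/24 (Q = 3 + ((-5 + 1²)/(2 + 4) - 1/(-1))/8 = 3 + ((-5 + 1)/6 - 1*(-1))/8 = 3 + (-4*⅙ + 1)/8 = 3 + (-⅔ + 1)/8 = 3 + (⅛)*(⅓) = 3 + 1/24 = 73/24 ≈ 3.0417)
(-13 + r)*v(Q) = (-13 - 495)*(73/24)² = -508*5329/576 = -676783/144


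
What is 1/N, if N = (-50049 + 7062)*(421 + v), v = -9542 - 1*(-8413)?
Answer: 1/30434796 ≈ 3.2857e-8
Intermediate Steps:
v = -1129 (v = -9542 + 8413 = -1129)
N = 30434796 (N = (-50049 + 7062)*(421 - 1129) = -42987*(-708) = 30434796)
1/N = 1/30434796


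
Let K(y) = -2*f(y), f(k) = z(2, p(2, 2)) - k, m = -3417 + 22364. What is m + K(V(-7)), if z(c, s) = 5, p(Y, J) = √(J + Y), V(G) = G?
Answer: 18923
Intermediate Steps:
m = 18947
f(k) = 5 - k
K(y) = -10 + 2*y (K(y) = -2*(5 - y) = -10 + 2*y)
m + K(V(-7)) = 18947 + (-10 + 2*(-7)) = 18947 + (-10 - 14) = 18947 - 24 = 18923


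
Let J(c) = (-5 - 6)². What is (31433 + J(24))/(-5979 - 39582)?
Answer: -10518/15187 ≈ -0.69257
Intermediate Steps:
J(c) = 121 (J(c) = (-11)² = 121)
(31433 + J(24))/(-5979 - 39582) = (31433 + 121)/(-5979 - 39582) = 31554/(-45561) = 31554*(-1/45561) = -10518/15187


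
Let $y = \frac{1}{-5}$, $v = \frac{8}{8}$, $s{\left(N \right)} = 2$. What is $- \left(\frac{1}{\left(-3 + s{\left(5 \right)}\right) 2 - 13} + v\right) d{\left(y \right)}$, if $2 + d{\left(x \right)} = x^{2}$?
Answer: $\frac{686}{375} \approx 1.8293$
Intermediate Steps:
$v = 1$ ($v = 8 \cdot \frac{1}{8} = 1$)
$y = - \frac{1}{5} \approx -0.2$
$d{\left(x \right)} = -2 + x^{2}$
$- \left(\frac{1}{\left(-3 + s{\left(5 \right)}\right) 2 - 13} + v\right) d{\left(y \right)} = - \left(\frac{1}{\left(-3 + 2\right) 2 - 13} + 1\right) \left(-2 + \left(- \frac{1}{5}\right)^{2}\right) = - \left(\frac{1}{\left(-1\right) 2 - 13} + 1\right) \left(-2 + \frac{1}{25}\right) = - \frac{\left(\frac{1}{-2 - 13} + 1\right) \left(-49\right)}{25} = - \frac{\left(\frac{1}{-15} + 1\right) \left(-49\right)}{25} = - \frac{\left(- \frac{1}{15} + 1\right) \left(-49\right)}{25} = - \frac{14 \left(-49\right)}{15 \cdot 25} = \left(-1\right) \left(- \frac{686}{375}\right) = \frac{686}{375}$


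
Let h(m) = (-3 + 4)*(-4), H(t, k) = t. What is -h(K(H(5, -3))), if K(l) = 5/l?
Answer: 4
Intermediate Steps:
h(m) = -4 (h(m) = 1*(-4) = -4)
-h(K(H(5, -3))) = -1*(-4) = 4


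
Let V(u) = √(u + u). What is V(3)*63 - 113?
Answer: -113 + 63*√6 ≈ 41.318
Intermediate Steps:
V(u) = √2*√u (V(u) = √(2*u) = √2*√u)
V(3)*63 - 113 = (√2*√3)*63 - 113 = √6*63 - 113 = 63*√6 - 113 = -113 + 63*√6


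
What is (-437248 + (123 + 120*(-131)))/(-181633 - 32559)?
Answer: 452845/214192 ≈ 2.1142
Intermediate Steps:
(-437248 + (123 + 120*(-131)))/(-181633 - 32559) = (-437248 + (123 - 15720))/(-214192) = (-437248 - 15597)*(-1/214192) = -452845*(-1/214192) = 452845/214192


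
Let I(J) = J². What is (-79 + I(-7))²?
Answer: 900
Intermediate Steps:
(-79 + I(-7))² = (-79 + (-7)²)² = (-79 + 49)² = (-30)² = 900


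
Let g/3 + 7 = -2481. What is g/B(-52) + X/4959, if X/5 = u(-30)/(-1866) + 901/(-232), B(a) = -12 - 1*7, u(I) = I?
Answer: 46852734851/119267256 ≈ 392.84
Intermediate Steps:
g = -7464 (g = -21 + 3*(-2481) = -21 - 7443 = -7464)
B(a) = -19 (B(a) = -12 - 7 = -19)
X = -1395255/72152 (X = 5*(-30/(-1866) + 901/(-232)) = 5*(-30*(-1/1866) + 901*(-1/232)) = 5*(5/311 - 901/232) = 5*(-279051/72152) = -1395255/72152 ≈ -19.338)
g/B(-52) + X/4959 = -7464/(-19) - 1395255/72152/4959 = -7464*(-1/19) - 1395255/72152*1/4959 = 7464/19 - 465085/119267256 = 46852734851/119267256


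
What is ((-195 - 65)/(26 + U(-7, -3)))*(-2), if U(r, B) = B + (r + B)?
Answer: 40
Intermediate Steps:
U(r, B) = r + 2*B (U(r, B) = B + (B + r) = r + 2*B)
((-195 - 65)/(26 + U(-7, -3)))*(-2) = ((-195 - 65)/(26 + (-7 + 2*(-3))))*(-2) = -260/(26 + (-7 - 6))*(-2) = -260/(26 - 13)*(-2) = -260/13*(-2) = -260*1/13*(-2) = -20*(-2) = 40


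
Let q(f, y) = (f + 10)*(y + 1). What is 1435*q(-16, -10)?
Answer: 77490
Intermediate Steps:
q(f, y) = (1 + y)*(10 + f) (q(f, y) = (10 + f)*(1 + y) = (1 + y)*(10 + f))
1435*q(-16, -10) = 1435*(10 - 16 + 10*(-10) - 16*(-10)) = 1435*(10 - 16 - 100 + 160) = 1435*54 = 77490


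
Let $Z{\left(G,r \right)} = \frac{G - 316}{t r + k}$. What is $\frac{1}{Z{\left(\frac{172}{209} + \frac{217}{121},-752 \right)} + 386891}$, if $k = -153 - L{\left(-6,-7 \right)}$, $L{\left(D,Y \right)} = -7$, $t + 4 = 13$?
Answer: $\frac{15895286}{6149743816295} \approx 2.5847 \cdot 10^{-6}$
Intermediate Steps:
$t = 9$ ($t = -4 + 13 = 9$)
$k = -146$ ($k = -153 - -7 = -153 + 7 = -146$)
$Z{\left(G,r \right)} = \frac{-316 + G}{-146 + 9 r}$ ($Z{\left(G,r \right)} = \frac{G - 316}{9 r - 146} = \frac{-316 + G}{-146 + 9 r}$)
$\frac{1}{Z{\left(\frac{172}{209} + \frac{217}{121},-752 \right)} + 386891} = \frac{1}{\frac{-316 + \left(\frac{172}{209} + \frac{217}{121}\right)}{-146 + 9 \left(-752\right)} + 386891} = \frac{1}{\frac{-316 + \left(172 \cdot \frac{1}{209} + 217 \cdot \frac{1}{121}\right)}{-146 - 6768} + 386891} = \frac{1}{\frac{-316 + \left(\frac{172}{209} + \frac{217}{121}\right)}{-6914} + 386891} = \frac{1}{- \frac{-316 + \frac{6015}{2299}}{6914} + 386891} = \frac{1}{\left(- \frac{1}{6914}\right) \left(- \frac{720469}{2299}\right) + 386891} = \frac{1}{\frac{720469}{15895286} + 386891} = \frac{1}{\frac{6149743816295}{15895286}} = \frac{15895286}{6149743816295}$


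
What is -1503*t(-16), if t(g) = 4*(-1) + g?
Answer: 30060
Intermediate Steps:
t(g) = -4 + g
-1503*t(-16) = -1503*(-4 - 16) = -1503*(-20) = 30060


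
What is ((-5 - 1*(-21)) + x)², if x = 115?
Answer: 17161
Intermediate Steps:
((-5 - 1*(-21)) + x)² = ((-5 - 1*(-21)) + 115)² = ((-5 + 21) + 115)² = (16 + 115)² = 131² = 17161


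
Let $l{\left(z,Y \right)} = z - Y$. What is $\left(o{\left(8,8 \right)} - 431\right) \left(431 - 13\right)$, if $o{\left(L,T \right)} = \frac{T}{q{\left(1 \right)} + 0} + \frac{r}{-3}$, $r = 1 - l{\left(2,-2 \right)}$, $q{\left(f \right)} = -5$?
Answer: $- \frac{902044}{5} \approx -1.8041 \cdot 10^{5}$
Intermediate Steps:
$r = -3$ ($r = 1 - \left(2 - -2\right) = 1 - \left(2 + 2\right) = 1 - 4 = -3$)
$o{\left(L,T \right)} = 1 - \frac{T}{5}$ ($o{\left(L,T \right)} = \frac{T}{-5 + 0} - \frac{3}{-3} = \frac{T}{-5} - -1 = T \left(- \frac{1}{5}\right) + 1 = - \frac{T}{5} + 1 = 1 - \frac{T}{5}$)
$\left(o{\left(8,8 \right)} - 431\right) \left(431 - 13\right) = \left(\left(1 - \frac{8}{5}\right) - 431\right) \left(431 - 13\right) = \left(\left(1 - \frac{8}{5}\right) - 431\right) 418 = \left(- \frac{3}{5} - 431\right) 418 = \left(- \frac{2158}{5}\right) 418 = - \frac{902044}{5}$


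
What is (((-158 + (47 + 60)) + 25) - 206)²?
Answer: 53824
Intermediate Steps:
(((-158 + (47 + 60)) + 25) - 206)² = (((-158 + 107) + 25) - 206)² = ((-51 + 25) - 206)² = (-26 - 206)² = (-232)² = 53824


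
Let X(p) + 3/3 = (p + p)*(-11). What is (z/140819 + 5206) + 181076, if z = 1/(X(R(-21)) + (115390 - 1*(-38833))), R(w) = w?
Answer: 4057677642283273/21782446196 ≈ 1.8628e+5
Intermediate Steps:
X(p) = -1 - 22*p (X(p) = -1 + (p + p)*(-11) = -1 + (2*p)*(-11) = -1 - 22*p)
z = 1/154684 (z = 1/((-1 - 22*(-21)) + (115390 - 1*(-38833))) = 1/((-1 + 462) + (115390 + 38833)) = 1/(461 + 154223) = 1/154684 ≈ 6.4648e-6)
(z/140819 + 5206) + 181076 = ((1/154684)/140819 + 5206) + 181076 = ((1/154684)*(1/140819) + 5206) + 181076 = (1/21782446196 + 5206) + 181076 = 113399414896377/21782446196 + 181076 = 4057677642283273/21782446196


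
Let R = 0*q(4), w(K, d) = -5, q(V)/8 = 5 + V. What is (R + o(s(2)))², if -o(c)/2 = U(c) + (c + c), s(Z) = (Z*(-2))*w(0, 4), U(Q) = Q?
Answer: 14400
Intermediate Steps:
q(V) = 40 + 8*V (q(V) = 8*(5 + V) = 40 + 8*V)
s(Z) = 10*Z (s(Z) = (Z*(-2))*(-5) = -2*Z*(-5) = 10*Z)
R = 0 (R = 0*(40 + 8*4) = 0*(40 + 32) = 0*72 = 0)
o(c) = -6*c (o(c) = -2*(c + (c + c)) = -2*(c + 2*c) = -6*c)
(R + o(s(2)))² = (0 - 60*2)² = (0 - 6*20)² = (0 - 120)² = (-120)² = 14400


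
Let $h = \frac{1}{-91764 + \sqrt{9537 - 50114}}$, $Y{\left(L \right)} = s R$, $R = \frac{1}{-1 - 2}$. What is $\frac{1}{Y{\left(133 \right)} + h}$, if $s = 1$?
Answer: $- \frac{25262842695}{8421222866} + \frac{9 i \sqrt{40577}}{8421222866} \approx -2.9999 + 2.1528 \cdot 10^{-7} i$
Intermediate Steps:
$R = - \frac{1}{3}$ ($R = \frac{1}{-3} = - \frac{1}{3} \approx -0.33333$)
$Y{\left(L \right)} = - \frac{1}{3}$ ($Y{\left(L \right)} = 1 \left(- \frac{1}{3}\right) = - \frac{1}{3}$)
$h = \frac{1}{-91764 + i \sqrt{40577}}$ ($h = \frac{1}{-91764 + \sqrt{-40577}} = \frac{1}{-91764 + i \sqrt{40577}} \approx -1.0897 \cdot 10^{-5} - 2.392 \cdot 10^{-8} i$)
$\frac{1}{Y{\left(133 \right)} + h} = \frac{1}{- \frac{1}{3} - \left(\frac{91764}{8420672273} + \frac{i \sqrt{40577}}{8420672273}\right)} = \frac{1}{- \frac{8420947565}{25262016819} - \frac{i \sqrt{40577}}{8420672273}}$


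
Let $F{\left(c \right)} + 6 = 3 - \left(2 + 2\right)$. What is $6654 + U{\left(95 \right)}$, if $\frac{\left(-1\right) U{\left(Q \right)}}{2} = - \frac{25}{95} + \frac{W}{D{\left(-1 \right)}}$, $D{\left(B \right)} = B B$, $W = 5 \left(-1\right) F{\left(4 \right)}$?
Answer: $\frac{125106}{19} \approx 6584.5$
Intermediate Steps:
$F{\left(c \right)} = -7$ ($F{\left(c \right)} = -6 + \left(3 - \left(2 + 2\right)\right) = -6 + \left(3 - 4\right) = -6 - 1 = -7$)
$W = 35$ ($W = 5 \left(-1\right) \left(-7\right) = \left(-5\right) \left(-7\right) = 35$)
$D{\left(B \right)} = B^{2}$
$U{\left(Q \right)} = - \frac{1320}{19}$ ($U{\left(Q \right)} = - 2 \left(- \frac{25}{95} + \frac{35}{\left(-1\right)^{2}}\right) = - 2 \left(\left(-25\right) \frac{1}{95} + \frac{35}{1}\right) = - 2 \left(- \frac{5}{19} + 35 \cdot 1\right) = - 2 \left(- \frac{5}{19} + 35\right) = \left(-2\right) \frac{660}{19} = - \frac{1320}{19}$)
$6654 + U{\left(95 \right)} = 6654 - \frac{1320}{19} = \frac{125106}{19}$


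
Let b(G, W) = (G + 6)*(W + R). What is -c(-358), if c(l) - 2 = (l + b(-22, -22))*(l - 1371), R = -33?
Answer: 902536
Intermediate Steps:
b(G, W) = (-33 + W)*(6 + G) (b(G, W) = (G + 6)*(W - 33) = (6 + G)*(-33 + W) = (-33 + W)*(6 + G))
c(l) = 2 + (-1371 + l)*(880 + l) (c(l) = 2 + (l + (-198 - 33*(-22) + 6*(-22) - 22*(-22)))*(l - 1371) = 2 + (l + (-198 + 726 - 132 + 484))*(-1371 + l) = 2 + (l + 880)*(-1371 + l) = 2 + (880 + l)*(-1371 + l) = 2 + (-1371 + l)*(880 + l))
-c(-358) = -(-1206478 + (-358)² - 491*(-358)) = -(-1206478 + 128164 + 175778) = -1*(-902536) = 902536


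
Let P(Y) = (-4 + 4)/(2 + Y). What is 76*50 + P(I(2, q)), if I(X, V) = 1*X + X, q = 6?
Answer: 3800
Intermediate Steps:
I(X, V) = 2*X (I(X, V) = X + X = 2*X)
P(Y) = 0 (P(Y) = 0/(2 + Y) = 0)
76*50 + P(I(2, q)) = 76*50 + 0 = 3800 + 0 = 3800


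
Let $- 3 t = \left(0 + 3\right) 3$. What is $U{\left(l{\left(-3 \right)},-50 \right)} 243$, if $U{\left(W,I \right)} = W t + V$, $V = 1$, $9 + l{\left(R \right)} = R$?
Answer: $8991$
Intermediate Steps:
$t = -3$ ($t = - \frac{\left(0 + 3\right) 3}{3} = - \frac{3 \cdot 3}{3} = \left(- \frac{1}{3}\right) 9 = -3$)
$l{\left(R \right)} = -9 + R$
$U{\left(W,I \right)} = 1 - 3 W$ ($U{\left(W,I \right)} = W \left(-3\right) + 1 = - 3 W + 1 = 1 - 3 W$)
$U{\left(l{\left(-3 \right)},-50 \right)} 243 = \left(1 - 3 \left(-9 - 3\right)\right) 243 = \left(1 - -36\right) 243 = \left(1 + 36\right) 243 = 37 \cdot 243 = 8991$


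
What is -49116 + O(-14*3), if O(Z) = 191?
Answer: -48925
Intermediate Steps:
-49116 + O(-14*3) = -49116 + 191 = -48925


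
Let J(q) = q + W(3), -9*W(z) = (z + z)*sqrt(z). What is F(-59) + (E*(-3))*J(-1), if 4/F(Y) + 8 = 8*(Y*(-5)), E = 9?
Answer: 15877/588 + 18*sqrt(3) ≈ 58.179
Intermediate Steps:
W(z) = -2*z**(3/2)/9 (W(z) = -(z + z)*sqrt(z)/9 = -2*z*sqrt(z)/9 = -2*z**(3/2)/9)
J(q) = q - 2*sqrt(3)/3
F(Y) = 4/(-8 - 40*Y) (F(Y) = 4/(-8 + 8*(Y*(-5))) = 4/(-8 + 8*(-5*Y)) = 4/(-8 - 40*Y))
F(-59) + (E*(-3))*J(-1) = -1/(2 + 10*(-59)) + (9*(-3))*(-1 - 2*sqrt(3)/3) = -1/(2 - 590) - 27*(-1 - 2*sqrt(3)/3) = -1/(-588) + (27 + 18*sqrt(3)) = -1*(-1/588) + (27 + 18*sqrt(3)) = 1/588 + (27 + 18*sqrt(3)) = 15877/588 + 18*sqrt(3)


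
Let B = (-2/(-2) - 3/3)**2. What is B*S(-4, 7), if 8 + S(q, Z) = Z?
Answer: 0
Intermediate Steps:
S(q, Z) = -8 + Z
B = 0 (B = (-2*(-1/2) - 3*1/3)**2 = (1 - 1)**2 = 0**2 = 0)
B*S(-4, 7) = 0*(-8 + 7) = 0*(-1) = 0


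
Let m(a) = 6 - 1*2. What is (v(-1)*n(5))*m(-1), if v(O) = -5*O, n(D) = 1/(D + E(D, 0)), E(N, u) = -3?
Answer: 10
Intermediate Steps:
n(D) = 1/(-3 + D) (n(D) = 1/(D - 3) = 1/(-3 + D))
m(a) = 4 (m(a) = 6 - 2 = 4)
(v(-1)*n(5))*m(-1) = ((-5*(-1))/(-3 + 5))*4 = (5/2)*4 = 10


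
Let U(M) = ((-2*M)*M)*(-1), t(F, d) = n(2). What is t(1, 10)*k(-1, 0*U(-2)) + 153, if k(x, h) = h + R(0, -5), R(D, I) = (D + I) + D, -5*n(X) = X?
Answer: 155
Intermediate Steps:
n(X) = -X/5
R(D, I) = I + 2*D
t(F, d) = -⅖ (t(F, d) = -⅕*2 = -⅖)
U(M) = 2*M² (U(M) = -2*M²*(-1) = 2*M²)
k(x, h) = -5 + h (k(x, h) = h + (-5 + 2*0) = h + (-5 + 0) = h - 5 = -5 + h)
t(1, 10)*k(-1, 0*U(-2)) + 153 = -2*(-5 + 0*(2*(-2)²))/5 + 153 = -2*(-5 + 0*(2*4))/5 + 153 = -2*(-5 + 0*8)/5 + 153 = -2*(-5 + 0)/5 + 153 = -⅖*(-5) + 153 = 2 + 153 = 155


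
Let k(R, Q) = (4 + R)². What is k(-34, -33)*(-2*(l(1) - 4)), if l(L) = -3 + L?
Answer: 10800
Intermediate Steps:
k(-34, -33)*(-2*(l(1) - 4)) = (4 - 34)²*(-2*((-3 + 1) - 4)) = (-30)²*(-2*(-2 - 4)) = 900*(-2*(-6)) = 900*12 = 10800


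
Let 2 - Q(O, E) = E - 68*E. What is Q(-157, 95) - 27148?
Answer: -20781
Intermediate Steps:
Q(O, E) = 2 + 67*E (Q(O, E) = 2 - (E - 68*E) = 2 - (-67)*E = 2 + 67*E)
Q(-157, 95) - 27148 = (2 + 67*95) - 27148 = (2 + 6365) - 27148 = 6367 - 27148 = -20781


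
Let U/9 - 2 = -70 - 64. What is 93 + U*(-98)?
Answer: 116517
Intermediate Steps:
U = -1188 (U = 18 + 9*(-70 - 64) = 18 + 9*(-134) = 18 - 1206 = -1188)
93 + U*(-98) = 93 - 1188*(-98) = 93 + 116424 = 116517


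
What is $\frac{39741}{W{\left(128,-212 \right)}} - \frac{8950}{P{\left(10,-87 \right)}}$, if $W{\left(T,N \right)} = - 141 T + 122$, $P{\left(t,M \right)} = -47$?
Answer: $\frac{158569873}{842522} \approx 188.21$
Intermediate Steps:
$W{\left(T,N \right)} = 122 - 141 T$
$\frac{39741}{W{\left(128,-212 \right)}} - \frac{8950}{P{\left(10,-87 \right)}} = \frac{39741}{122 - 18048} - \frac{8950}{-47} = \frac{39741}{122 - 18048} - - \frac{8950}{47} = \frac{39741}{-17926} + \frac{8950}{47} = 39741 \left(- \frac{1}{17926}\right) + \frac{8950}{47} = - \frac{39741}{17926} + \frac{8950}{47} = \frac{158569873}{842522}$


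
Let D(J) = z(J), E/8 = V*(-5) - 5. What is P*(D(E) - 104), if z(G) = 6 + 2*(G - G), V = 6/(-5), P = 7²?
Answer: -4802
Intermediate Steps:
P = 49
V = -6/5 (V = 6*(-⅕) = -6/5 ≈ -1.2000)
z(G) = 6 (z(G) = 6 + 2*0 = 6 + 0 = 6)
E = 8 (E = 8*(-6/5*(-5) - 5) = 8*(6 - 5) = 8*1 = 8)
D(J) = 6
P*(D(E) - 104) = 49*(6 - 104) = 49*(-98) = -4802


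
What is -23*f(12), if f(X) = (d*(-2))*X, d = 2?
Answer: 1104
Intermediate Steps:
f(X) = -4*X (f(X) = (2*(-2))*X = -4*X)
-23*f(12) = -(-92)*12 = -23*(-48) = 1104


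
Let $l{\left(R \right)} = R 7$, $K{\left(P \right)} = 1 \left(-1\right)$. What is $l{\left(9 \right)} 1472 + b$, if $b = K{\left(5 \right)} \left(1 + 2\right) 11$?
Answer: $92703$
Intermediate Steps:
$K{\left(P \right)} = -1$
$l{\left(R \right)} = 7 R$
$b = -33$ ($b = - (1 + 2) 11 = \left(-1\right) 3 \cdot 11 = \left(-3\right) 11 = -33$)
$l{\left(9 \right)} 1472 + b = 7 \cdot 9 \cdot 1472 - 33 = 63 \cdot 1472 - 33 = 92736 - 33 = 92703$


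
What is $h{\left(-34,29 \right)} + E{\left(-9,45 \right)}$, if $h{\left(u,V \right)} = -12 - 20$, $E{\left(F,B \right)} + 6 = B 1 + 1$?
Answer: $8$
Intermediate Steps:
$E{\left(F,B \right)} = -5 + B$ ($E{\left(F,B \right)} = -6 + \left(B 1 + 1\right) = -6 + \left(B + 1\right) = -6 + \left(1 + B\right) = -5 + B$)
$h{\left(u,V \right)} = -32$
$h{\left(-34,29 \right)} + E{\left(-9,45 \right)} = -32 + \left(-5 + 45\right) = -32 + 40 = 8$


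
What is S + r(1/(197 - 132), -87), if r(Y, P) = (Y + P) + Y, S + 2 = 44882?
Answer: 2911547/65 ≈ 44793.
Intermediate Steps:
S = 44880 (S = -2 + 44882 = 44880)
r(Y, P) = P + 2*Y (r(Y, P) = (P + Y) + Y = P + 2*Y)
S + r(1/(197 - 132), -87) = 44880 + (-87 + 2/(197 - 132)) = 44880 + (-87 + 2/65) = 44880 - 5653/65 = 2911547/65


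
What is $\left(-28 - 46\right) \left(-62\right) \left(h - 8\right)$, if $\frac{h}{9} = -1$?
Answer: $-77996$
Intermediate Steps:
$h = -9$ ($h = 9 \left(-1\right) = -9$)
$\left(-28 - 46\right) \left(-62\right) \left(h - 8\right) = \left(-28 - 46\right) \left(-62\right) \left(-9 - 8\right) = \left(-74\right) \left(-62\right) \left(-9 - 8\right) = 4588 \left(-17\right) = -77996$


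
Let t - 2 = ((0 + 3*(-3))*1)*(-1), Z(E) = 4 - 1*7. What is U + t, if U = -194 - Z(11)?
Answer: -180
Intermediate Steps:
Z(E) = -3 (Z(E) = 4 - 7 = -3)
U = -191 (U = -194 - 1*(-3) = -194 + 3 = -191)
t = 11 (t = 2 + ((0 + 3*(-3))*1)*(-1) = 2 + ((0 - 9)*1)*(-1) = 2 - 9*1*(-1) = 2 - 9*(-1) = 2 + 9 = 11)
U + t = -191 + 11 = -180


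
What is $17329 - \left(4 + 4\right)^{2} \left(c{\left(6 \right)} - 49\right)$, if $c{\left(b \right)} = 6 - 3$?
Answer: $20273$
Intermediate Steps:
$c{\left(b \right)} = 3$ ($c{\left(b \right)} = 6 - 3 = 3$)
$17329 - \left(4 + 4\right)^{2} \left(c{\left(6 \right)} - 49\right) = 17329 - \left(4 + 4\right)^{2} \left(3 - 49\right) = 17329 - 8^{2} \left(-46\right) = 17329 - 64 \left(-46\right) = 17329 - -2944 = 17329 + 2944 = 20273$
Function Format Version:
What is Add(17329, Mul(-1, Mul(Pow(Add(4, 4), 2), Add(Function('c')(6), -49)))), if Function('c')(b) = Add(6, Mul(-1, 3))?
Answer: 20273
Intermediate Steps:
Function('c')(b) = 3 (Function('c')(b) = Add(6, -3) = 3)
Add(17329, Mul(-1, Mul(Pow(Add(4, 4), 2), Add(Function('c')(6), -49)))) = Add(17329, Mul(-1, Mul(Pow(Add(4, 4), 2), Add(3, -49)))) = Add(17329, Mul(-1, Mul(Pow(8, 2), -46))) = Add(17329, Mul(-1, Mul(64, -46))) = Add(17329, Mul(-1, -2944)) = Add(17329, 2944) = 20273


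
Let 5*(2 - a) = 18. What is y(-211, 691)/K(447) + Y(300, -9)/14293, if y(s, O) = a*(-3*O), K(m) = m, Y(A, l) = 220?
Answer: 79175604/10648285 ≈ 7.4355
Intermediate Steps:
a = -8/5 (a = 2 - ⅕*18 = 2 - 18/5 = -8/5 ≈ -1.6000)
y(s, O) = 24*O/5 (y(s, O) = -(-24)*O/5 = 24*O/5)
y(-211, 691)/K(447) + Y(300, -9)/14293 = ((24/5)*691)/447 + 220/14293 = (16584/5)*(1/447) + 220*(1/14293) = 5528/745 + 220/14293 = 79175604/10648285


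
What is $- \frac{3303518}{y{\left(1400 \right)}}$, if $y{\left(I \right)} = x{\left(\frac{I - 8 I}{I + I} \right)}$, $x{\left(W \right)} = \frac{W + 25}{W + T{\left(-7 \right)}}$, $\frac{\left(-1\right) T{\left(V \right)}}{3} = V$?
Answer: $-2688910$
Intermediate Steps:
$T{\left(V \right)} = - 3 V$
$x{\left(W \right)} = \frac{25 + W}{21 + W}$ ($x{\left(W \right)} = \frac{W + 25}{W - -21} = \frac{25 + W}{W + 21} = \frac{25 + W}{21 + W}$)
$y{\left(I \right)} = \frac{43}{35}$ ($y{\left(I \right)} = \frac{25 + \frac{I - 8 I}{I + I}}{21 + \frac{I - 8 I}{I + I}} = \frac{25 + \frac{\left(-7\right) I}{2 I}}{21 + \frac{\left(-7\right) I}{2 I}} = \frac{25 + - 7 I \frac{1}{2 I}}{21 + - 7 I \frac{1}{2 I}} = \frac{25 - \frac{7}{2}}{21 - \frac{7}{2}} = \frac{1}{\frac{35}{2}} \cdot \frac{43}{2} = \frac{2}{35} \cdot \frac{43}{2} = \frac{43}{35}$)
$- \frac{3303518}{y{\left(1400 \right)}} = - \frac{3303518}{\frac{43}{35}} = \left(-3303518\right) \frac{35}{43} = -2688910$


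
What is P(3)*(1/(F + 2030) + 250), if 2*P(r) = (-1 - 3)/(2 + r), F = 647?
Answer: -1338502/13385 ≈ -100.00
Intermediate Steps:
P(r) = -2/(2 + r) (P(r) = ((-1 - 3)/(2 + r))/2 = (-4/(2 + r))/2 = -2/(2 + r))
P(3)*(1/(F + 2030) + 250) = (-2/(2 + 3))*(1/(647 + 2030) + 250) = (-2/5)*(1/2677 + 250) = (-2*⅕)*(1/2677 + 250) = -⅖*669251/2677 = -1338502/13385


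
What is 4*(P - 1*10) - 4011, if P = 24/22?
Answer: -44513/11 ≈ -4046.6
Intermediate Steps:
P = 12/11 (P = 24*(1/22) = 12/11 ≈ 1.0909)
4*(P - 1*10) - 4011 = 4*(12/11 - 1*10) - 4011 = 4*(12/11 - 10) - 4011 = 4*(-98/11) - 4011 = -392/11 - 4011 = -44513/11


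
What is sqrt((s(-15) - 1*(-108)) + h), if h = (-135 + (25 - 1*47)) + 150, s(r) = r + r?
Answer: sqrt(71) ≈ 8.4261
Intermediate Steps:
s(r) = 2*r
h = -7 (h = (-135 + (25 - 47)) + 150 = (-135 - 22) + 150 = -157 + 150 = -7)
sqrt((s(-15) - 1*(-108)) + h) = sqrt((2*(-15) - 1*(-108)) - 7) = sqrt((-30 + 108) - 7) = sqrt(78 - 7) = sqrt(71)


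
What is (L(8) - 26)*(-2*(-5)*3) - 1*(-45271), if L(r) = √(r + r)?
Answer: 44611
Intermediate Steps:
L(r) = √2*√r (L(r) = √(2*r) = √2*√r)
(L(8) - 26)*(-2*(-5)*3) - 1*(-45271) = (√2*√8 - 26)*(-2*(-5)*3) - 1*(-45271) = (√2*(2*√2) - 26)*(10*3) + 45271 = (4 - 26)*30 + 45271 = -22*30 + 45271 = -660 + 45271 = 44611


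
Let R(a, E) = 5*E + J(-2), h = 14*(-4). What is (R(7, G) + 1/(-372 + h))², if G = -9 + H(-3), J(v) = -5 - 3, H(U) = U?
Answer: 847101025/183184 ≈ 4624.3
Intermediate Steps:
J(v) = -8
G = -12 (G = -9 - 3 = -12)
h = -56
R(a, E) = -8 + 5*E (R(a, E) = 5*E - 8 = -8 + 5*E)
(R(7, G) + 1/(-372 + h))² = ((-8 + 5*(-12)) + 1/(-372 - 56))² = ((-8 - 60) + 1/(-428))² = (-68 - 1/428)² = (-29105/428)² = 847101025/183184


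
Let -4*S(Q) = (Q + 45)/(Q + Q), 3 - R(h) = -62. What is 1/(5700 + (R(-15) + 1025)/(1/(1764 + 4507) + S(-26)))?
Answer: 119357/2102096020 ≈ 5.6780e-5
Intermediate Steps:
R(h) = 65 (R(h) = 3 - 1*(-62) = 3 + 62 = 65)
S(Q) = -(45 + Q)/(8*Q) (S(Q) = -(Q + 45)/(4*(Q + Q)) = -(45 + Q)/(4*(2*Q)) = -(45 + Q)*1/(2*Q)/4 = -(45 + Q)/(8*Q))
1/(5700 + (R(-15) + 1025)/(1/(1764 + 4507) + S(-26))) = 1/(5700 + (65 + 1025)/(1/(1764 + 4507) + (1/8)*(-45 - 1*(-26))/(-26))) = 1/(5700 + 1090/(1/6271 + (1/8)*(-1/26)*(-45 + 26))) = 1/(5700 + 1090/(1/6271 + (1/8)*(-1/26)*(-19))) = 1/(5700 + 1090/(1/6271 + 19/208)) = 1/(5700 + 1090/(119357/1304368)) = 1/(5700 + 1090*(1304368/119357)) = 1/(5700 + 1421761120/119357) = 1/(2102096020/119357) = 119357/2102096020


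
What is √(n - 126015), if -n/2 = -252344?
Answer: √378673 ≈ 615.36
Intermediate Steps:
n = 504688 (n = -2*(-252344) = 504688)
√(n - 126015) = √(504688 - 126015) = √378673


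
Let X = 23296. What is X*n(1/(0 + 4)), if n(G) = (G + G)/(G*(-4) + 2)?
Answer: 11648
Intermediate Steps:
n(G) = 2*G/(2 - 4*G) (n(G) = (2*G)/(-4*G + 2) = (2*G)/(2 - 4*G) = 2*G/(2 - 4*G))
X*n(1/(0 + 4)) = 23296*(-1/((0 + 4)*(-1 + 2/(0 + 4)))) = 23296*(-1/(4*(-1 + 2/4))) = 23296*(-1*¼/(-1 + 2*(¼))) = 23296*(-1*¼/(-1 + ½)) = 23296*(-1*¼/(-½)) = 23296*(-1*¼*(-2)) = 23296*(½) = 11648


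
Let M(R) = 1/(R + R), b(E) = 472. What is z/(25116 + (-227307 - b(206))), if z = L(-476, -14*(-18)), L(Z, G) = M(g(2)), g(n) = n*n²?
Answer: -1/3242608 ≈ -3.0839e-7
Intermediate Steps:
g(n) = n³
M(R) = 1/(2*R)
L(Z, G) = 1/16 (L(Z, G) = 1/(2*(2³)) = (½)/8 = (½)*(⅛) = 1/16)
z = 1/16 ≈ 0.062500
z/(25116 + (-227307 - b(206))) = 1/(16*(25116 + (-227307 - 1*472))) = 1/(16*(25116 + (-227307 - 472))) = 1/(16*(25116 - 227779)) = (1/16)/(-202663) = (1/16)*(-1/202663) = -1/3242608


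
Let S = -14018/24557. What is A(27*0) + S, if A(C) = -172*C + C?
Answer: -14018/24557 ≈ -0.57084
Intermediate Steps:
S = -14018/24557 (S = -14018*1/24557 = -14018/24557 ≈ -0.57084)
A(C) = -171*C
A(27*0) + S = -4617*0 - 14018/24557 = -171*0 - 14018/24557 = 0 - 14018/24557 = -14018/24557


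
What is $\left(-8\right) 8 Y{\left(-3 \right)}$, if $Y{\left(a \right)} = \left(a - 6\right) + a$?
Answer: $768$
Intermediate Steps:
$Y{\left(a \right)} = -6 + 2 a$ ($Y{\left(a \right)} = \left(a - 6\right) + a = \left(-6 + a\right) + a = -6 + 2 a$)
$\left(-8\right) 8 Y{\left(-3 \right)} = \left(-8\right) 8 \left(-6 + 2 \left(-3\right)\right) = - 64 \left(-6 - 6\right) = \left(-64\right) \left(-12\right) = 768$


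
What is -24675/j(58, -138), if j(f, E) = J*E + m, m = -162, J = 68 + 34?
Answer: 1175/678 ≈ 1.7330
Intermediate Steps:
J = 102
j(f, E) = -162 + 102*E (j(f, E) = 102*E - 162 = -162 + 102*E)
-24675/j(58, -138) = -24675/(-162 + 102*(-138)) = -24675/(-162 - 14076) = -24675/(-14238) = -24675*(-1/14238) = 1175/678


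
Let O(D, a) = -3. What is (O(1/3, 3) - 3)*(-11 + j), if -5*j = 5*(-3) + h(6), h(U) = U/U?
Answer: 246/5 ≈ 49.200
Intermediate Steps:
h(U) = 1
j = 14/5 (j = -(5*(-3) + 1)/5 = -(-15 + 1)/5 = -⅕*(-14) = 14/5 ≈ 2.8000)
(O(1/3, 3) - 3)*(-11 + j) = (-3 - 3)*(-11 + 14/5) = -6*(-41/5) = 246/5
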